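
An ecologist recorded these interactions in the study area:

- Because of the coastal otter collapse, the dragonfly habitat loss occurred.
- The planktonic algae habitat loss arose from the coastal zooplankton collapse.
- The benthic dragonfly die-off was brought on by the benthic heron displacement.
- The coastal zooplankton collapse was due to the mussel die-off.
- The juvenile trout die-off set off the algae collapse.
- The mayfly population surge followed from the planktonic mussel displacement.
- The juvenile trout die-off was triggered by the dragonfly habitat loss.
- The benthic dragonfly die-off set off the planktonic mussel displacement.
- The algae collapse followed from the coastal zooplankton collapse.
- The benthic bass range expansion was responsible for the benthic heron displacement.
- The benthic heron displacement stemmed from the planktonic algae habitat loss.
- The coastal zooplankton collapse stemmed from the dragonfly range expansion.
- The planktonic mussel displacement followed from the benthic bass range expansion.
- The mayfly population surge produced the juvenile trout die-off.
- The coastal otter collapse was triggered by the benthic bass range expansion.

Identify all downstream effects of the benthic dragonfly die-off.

the algae collapse, the juvenile trout die-off, the mayfly population surge, the planktonic mussel displacement

Direct effects: the planktonic mussel displacement.
2 steps out: the mayfly population surge.
3 steps out: the juvenile trout die-off.
4 steps out: the algae collapse.
Not reachable from it: the dragonfly range expansion, the benthic bass range expansion, the mussel die-off, the coastal zooplankton collapse, the planktonic algae habitat loss, the benthic heron displacement, the coastal otter collapse, the dragonfly habitat loss.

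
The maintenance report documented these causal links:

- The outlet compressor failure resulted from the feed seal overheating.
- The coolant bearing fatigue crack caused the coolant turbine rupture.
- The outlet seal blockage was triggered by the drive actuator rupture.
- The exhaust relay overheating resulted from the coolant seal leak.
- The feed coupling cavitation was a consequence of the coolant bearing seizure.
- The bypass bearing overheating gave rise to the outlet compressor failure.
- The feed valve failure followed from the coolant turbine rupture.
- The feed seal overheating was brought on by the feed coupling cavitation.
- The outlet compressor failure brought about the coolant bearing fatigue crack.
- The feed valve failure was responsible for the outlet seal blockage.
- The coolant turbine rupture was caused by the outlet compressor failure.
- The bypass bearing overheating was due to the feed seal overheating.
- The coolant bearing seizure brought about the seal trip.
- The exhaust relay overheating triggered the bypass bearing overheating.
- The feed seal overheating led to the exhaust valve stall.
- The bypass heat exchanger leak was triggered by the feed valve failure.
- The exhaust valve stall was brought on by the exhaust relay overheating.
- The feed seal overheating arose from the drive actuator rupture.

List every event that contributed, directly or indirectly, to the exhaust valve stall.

the coolant bearing seizure, the coolant seal leak, the drive actuator rupture, the exhaust relay overheating, the feed coupling cavitation, the feed seal overheating

Immediate causes of the exhaust valve stall: the exhaust relay overheating, the feed seal overheating.
Further upstream: the coolant bearing seizure, the coolant seal leak, the drive actuator rupture, the feed coupling cavitation.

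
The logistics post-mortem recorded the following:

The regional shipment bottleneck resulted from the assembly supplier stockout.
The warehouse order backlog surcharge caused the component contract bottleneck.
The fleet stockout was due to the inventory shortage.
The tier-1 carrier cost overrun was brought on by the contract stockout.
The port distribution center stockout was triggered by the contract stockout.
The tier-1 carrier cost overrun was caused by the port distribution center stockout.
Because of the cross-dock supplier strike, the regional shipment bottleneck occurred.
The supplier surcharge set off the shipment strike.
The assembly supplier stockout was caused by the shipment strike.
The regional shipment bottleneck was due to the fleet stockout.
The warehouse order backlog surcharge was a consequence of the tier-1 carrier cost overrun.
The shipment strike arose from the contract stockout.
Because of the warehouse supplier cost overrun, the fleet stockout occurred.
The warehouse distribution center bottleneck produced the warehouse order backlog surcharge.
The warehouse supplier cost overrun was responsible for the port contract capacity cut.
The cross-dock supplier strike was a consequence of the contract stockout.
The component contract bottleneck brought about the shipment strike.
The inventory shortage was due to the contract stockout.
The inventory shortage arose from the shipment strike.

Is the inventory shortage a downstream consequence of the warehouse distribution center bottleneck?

Yes

There is a causal chain: the warehouse distribution center bottleneck → the warehouse order backlog surcharge → the component contract bottleneck → the shipment strike → the inventory shortage.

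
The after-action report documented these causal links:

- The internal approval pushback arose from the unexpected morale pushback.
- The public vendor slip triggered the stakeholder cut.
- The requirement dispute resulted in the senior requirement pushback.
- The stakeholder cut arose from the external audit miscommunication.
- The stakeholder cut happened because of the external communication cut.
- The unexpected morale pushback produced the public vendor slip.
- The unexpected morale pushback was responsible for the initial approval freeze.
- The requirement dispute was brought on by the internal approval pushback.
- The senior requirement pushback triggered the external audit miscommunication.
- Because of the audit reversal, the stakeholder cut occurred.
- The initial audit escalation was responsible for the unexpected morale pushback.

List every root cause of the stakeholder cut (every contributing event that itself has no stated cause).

Tracing upstream from the stakeholder cut: the stakeholder cut ← the public vendor slip ← the unexpected morale pushback ← the initial audit escalation.
A separate upstream branch: the stakeholder cut ← the audit reversal.
A separate upstream branch: the stakeholder cut ← the external communication cut.
Each of those chain origins has no stated cause.

the audit reversal, the external communication cut, the initial audit escalation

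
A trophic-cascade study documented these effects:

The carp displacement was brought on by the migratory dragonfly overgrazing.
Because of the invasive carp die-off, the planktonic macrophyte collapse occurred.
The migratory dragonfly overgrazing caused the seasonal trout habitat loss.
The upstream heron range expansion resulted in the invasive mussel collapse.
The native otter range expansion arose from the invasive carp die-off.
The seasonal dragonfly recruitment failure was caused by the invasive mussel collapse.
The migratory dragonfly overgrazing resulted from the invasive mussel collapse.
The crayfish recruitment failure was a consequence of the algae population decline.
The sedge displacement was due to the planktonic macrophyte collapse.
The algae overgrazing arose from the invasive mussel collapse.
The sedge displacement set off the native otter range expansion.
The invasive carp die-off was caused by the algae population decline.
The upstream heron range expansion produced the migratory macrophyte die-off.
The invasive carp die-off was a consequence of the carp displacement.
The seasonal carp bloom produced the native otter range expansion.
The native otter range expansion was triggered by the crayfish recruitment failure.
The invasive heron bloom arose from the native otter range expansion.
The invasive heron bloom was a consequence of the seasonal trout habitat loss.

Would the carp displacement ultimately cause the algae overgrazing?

No

The carp displacement leads to the invasive carp die-off, the planktonic macrophyte collapse, the sedge displacement, the native otter range expansion, the invasive heron bloom; the algae overgrazing is not among them.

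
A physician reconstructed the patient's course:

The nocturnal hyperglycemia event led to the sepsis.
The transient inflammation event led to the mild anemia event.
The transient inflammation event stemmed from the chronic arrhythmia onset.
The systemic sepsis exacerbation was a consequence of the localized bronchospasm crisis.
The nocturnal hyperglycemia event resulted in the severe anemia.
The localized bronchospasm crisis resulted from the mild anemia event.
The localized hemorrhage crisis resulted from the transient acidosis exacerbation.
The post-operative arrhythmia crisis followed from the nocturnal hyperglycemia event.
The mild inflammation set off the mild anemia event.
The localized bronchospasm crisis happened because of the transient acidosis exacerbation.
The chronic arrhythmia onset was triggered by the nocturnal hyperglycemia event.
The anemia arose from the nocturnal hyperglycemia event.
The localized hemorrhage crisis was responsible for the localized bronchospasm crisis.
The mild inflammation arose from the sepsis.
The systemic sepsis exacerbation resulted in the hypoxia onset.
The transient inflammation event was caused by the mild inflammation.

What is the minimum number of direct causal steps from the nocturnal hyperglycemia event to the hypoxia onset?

Shortest chain: the nocturnal hyperglycemia event → the chronic arrhythmia onset → the transient inflammation event → the mild anemia event → the localized bronchospasm crisis → the systemic sepsis exacerbation → the hypoxia onset.

6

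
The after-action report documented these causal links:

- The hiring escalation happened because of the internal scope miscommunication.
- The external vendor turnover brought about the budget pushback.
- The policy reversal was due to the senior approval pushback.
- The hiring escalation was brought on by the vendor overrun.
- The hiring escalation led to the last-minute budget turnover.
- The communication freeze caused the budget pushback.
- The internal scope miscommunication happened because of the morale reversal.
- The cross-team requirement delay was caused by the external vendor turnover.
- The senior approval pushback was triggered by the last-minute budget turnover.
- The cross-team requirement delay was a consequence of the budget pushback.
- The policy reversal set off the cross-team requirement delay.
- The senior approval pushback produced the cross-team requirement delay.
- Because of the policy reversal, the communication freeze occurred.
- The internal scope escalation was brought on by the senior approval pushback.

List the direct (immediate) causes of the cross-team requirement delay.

Upstream contributors include the vendor overrun, the morale reversal, the internal scope miscommunication, the hiring escalation, the last-minute budget turnover, the communication freeze, but only the budget pushback, the external vendor turnover, the policy reversal, the senior approval pushback feed directly into the cross-team requirement delay.

the budget pushback, the external vendor turnover, the policy reversal, the senior approval pushback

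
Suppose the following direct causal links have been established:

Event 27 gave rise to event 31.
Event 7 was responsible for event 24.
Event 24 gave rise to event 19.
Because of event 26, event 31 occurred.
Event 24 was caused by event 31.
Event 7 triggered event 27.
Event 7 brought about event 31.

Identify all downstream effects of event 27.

Direct effects: event 31.
2 steps out: event 24.
3 steps out: event 19.
Not reachable from it: event 7, event 26.

event 19, event 24, event 31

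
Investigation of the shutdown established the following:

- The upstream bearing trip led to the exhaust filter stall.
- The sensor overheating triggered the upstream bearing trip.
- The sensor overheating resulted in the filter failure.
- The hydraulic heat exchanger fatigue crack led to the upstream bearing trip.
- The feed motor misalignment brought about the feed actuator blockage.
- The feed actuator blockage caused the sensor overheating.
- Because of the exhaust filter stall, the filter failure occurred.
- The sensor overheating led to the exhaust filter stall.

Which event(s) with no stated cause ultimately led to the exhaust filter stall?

the feed motor misalignment, the hydraulic heat exchanger fatigue crack

Tracing upstream from the exhaust filter stall: the exhaust filter stall ← the upstream bearing trip ← the hydraulic heat exchanger fatigue crack.
A separate upstream branch: the exhaust filter stall ← the sensor overheating ← the feed actuator blockage ← the feed motor misalignment.
Each of those chain origins has no stated cause.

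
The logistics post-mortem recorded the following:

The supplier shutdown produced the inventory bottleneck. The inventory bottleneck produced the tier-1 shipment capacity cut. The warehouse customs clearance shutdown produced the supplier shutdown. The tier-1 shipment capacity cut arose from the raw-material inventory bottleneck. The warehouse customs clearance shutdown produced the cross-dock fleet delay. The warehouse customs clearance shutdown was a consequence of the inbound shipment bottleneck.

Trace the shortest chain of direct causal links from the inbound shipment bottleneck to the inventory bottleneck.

the inbound shipment bottleneck → the warehouse customs clearance shutdown
the warehouse customs clearance shutdown → the supplier shutdown
the supplier shutdown → the inventory bottleneck
Length: 3 steps.

the inbound shipment bottleneck → the warehouse customs clearance shutdown → the supplier shutdown → the inventory bottleneck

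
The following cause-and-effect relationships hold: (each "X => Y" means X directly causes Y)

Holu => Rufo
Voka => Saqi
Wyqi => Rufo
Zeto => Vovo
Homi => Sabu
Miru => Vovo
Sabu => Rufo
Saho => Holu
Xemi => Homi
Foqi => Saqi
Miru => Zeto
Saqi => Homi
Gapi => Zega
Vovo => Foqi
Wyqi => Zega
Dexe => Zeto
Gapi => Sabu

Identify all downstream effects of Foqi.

Direct effects: Saqi.
2 steps out: Homi.
3 steps out: Sabu.
4 steps out: Rufo.
Not reachable from it: Dexe, Saho, Miru, Zeto, Holu, Xemi, Voka, Gapi, Vovo, Wyqi, Zega.

Homi, Rufo, Sabu, Saqi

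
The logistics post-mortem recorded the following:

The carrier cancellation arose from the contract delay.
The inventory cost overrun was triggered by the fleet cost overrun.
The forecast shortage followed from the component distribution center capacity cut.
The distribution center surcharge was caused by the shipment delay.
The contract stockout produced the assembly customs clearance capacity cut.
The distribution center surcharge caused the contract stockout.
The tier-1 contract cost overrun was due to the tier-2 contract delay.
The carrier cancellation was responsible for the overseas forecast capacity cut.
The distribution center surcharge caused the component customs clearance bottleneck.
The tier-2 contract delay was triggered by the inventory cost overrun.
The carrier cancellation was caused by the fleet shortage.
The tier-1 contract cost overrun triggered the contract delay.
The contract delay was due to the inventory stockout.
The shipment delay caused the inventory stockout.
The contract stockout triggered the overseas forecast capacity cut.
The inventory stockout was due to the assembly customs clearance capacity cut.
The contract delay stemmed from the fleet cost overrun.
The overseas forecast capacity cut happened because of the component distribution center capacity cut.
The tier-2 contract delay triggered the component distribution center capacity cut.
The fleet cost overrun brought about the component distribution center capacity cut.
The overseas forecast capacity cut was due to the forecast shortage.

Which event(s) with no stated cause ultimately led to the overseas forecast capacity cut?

Tracing upstream from the overseas forecast capacity cut: the overseas forecast capacity cut ← the component distribution center capacity cut ← the fleet cost overrun.
A separate upstream branch: the overseas forecast capacity cut ← the contract stockout ← the distribution center surcharge ← the shipment delay.
A separate upstream branch: the overseas forecast capacity cut ← the carrier cancellation ← the fleet shortage.
Each of those chain origins has no stated cause.

the fleet cost overrun, the fleet shortage, the shipment delay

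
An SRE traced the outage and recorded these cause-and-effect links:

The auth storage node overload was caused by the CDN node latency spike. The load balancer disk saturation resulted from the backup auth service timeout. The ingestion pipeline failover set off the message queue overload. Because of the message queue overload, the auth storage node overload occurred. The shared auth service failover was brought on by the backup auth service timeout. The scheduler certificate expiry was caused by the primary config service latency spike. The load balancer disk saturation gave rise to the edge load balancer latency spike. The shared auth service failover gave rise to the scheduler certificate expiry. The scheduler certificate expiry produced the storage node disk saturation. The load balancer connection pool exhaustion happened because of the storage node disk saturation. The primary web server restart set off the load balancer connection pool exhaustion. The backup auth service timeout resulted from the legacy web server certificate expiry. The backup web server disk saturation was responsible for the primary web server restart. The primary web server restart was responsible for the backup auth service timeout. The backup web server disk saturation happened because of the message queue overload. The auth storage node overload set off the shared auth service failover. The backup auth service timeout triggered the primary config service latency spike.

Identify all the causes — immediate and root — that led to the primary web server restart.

Immediate cause of the primary web server restart: the backup web server disk saturation.
Further upstream: the ingestion pipeline failover, the message queue overload.

the backup web server disk saturation, the ingestion pipeline failover, the message queue overload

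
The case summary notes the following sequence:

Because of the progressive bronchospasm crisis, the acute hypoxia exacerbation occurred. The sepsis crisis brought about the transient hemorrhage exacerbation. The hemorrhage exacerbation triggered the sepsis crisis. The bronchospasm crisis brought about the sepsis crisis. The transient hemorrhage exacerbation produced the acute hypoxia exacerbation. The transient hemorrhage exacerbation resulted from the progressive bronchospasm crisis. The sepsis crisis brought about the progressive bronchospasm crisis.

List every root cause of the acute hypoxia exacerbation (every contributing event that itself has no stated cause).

the bronchospasm crisis, the hemorrhage exacerbation

Tracing upstream from the acute hypoxia exacerbation: the acute hypoxia exacerbation ← the progressive bronchospasm crisis ← the sepsis crisis ← the hemorrhage exacerbation.
A separate upstream branch: the acute hypoxia exacerbation ← the progressive bronchospasm crisis ← the sepsis crisis ← the bronchospasm crisis.
Each of those chain origins has no stated cause.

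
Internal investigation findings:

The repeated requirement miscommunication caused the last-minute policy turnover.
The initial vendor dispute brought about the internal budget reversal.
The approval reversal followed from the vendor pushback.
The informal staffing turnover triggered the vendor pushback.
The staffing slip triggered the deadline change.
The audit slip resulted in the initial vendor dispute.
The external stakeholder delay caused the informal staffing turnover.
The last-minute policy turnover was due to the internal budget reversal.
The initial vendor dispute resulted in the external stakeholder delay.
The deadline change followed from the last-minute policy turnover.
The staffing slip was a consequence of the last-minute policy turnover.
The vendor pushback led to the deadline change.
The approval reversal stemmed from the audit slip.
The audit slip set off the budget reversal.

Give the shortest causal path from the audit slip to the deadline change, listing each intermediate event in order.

the audit slip → the initial vendor dispute → the internal budget reversal → the last-minute policy turnover → the deadline change

the audit slip → the initial vendor dispute
the initial vendor dispute → the internal budget reversal
the internal budget reversal → the last-minute policy turnover
the last-minute policy turnover → the deadline change
Length: 4 steps.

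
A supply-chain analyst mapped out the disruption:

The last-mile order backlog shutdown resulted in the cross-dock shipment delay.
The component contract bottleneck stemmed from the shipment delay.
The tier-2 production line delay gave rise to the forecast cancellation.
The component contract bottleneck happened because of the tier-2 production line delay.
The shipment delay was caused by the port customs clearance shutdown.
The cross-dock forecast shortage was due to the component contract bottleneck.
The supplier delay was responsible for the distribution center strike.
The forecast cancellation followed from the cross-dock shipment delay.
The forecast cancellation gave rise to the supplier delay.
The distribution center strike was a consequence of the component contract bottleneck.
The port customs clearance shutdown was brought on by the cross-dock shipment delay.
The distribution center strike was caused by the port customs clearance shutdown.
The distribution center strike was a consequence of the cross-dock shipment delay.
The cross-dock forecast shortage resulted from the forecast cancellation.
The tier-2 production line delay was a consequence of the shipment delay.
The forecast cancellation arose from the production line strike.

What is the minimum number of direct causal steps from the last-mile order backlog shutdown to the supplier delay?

Shortest chain: the last-mile order backlog shutdown → the cross-dock shipment delay → the forecast cancellation → the supplier delay.

3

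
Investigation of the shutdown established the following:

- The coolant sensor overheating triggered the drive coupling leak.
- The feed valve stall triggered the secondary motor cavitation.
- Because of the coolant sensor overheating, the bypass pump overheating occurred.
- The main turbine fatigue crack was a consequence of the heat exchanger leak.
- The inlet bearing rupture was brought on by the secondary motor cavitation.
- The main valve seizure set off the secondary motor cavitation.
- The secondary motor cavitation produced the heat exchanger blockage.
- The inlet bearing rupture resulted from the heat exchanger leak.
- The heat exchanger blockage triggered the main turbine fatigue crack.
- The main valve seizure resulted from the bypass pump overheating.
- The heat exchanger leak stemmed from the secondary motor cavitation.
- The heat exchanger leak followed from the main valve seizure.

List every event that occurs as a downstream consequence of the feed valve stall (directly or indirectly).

the heat exchanger blockage, the heat exchanger leak, the inlet bearing rupture, the main turbine fatigue crack, the secondary motor cavitation

Direct effects: the secondary motor cavitation.
2 steps out: the heat exchanger leak, the inlet bearing rupture, the heat exchanger blockage.
3 steps out: the main turbine fatigue crack.
Not reachable from it: the coolant sensor overheating, the bypass pump overheating, the main valve seizure, the drive coupling leak.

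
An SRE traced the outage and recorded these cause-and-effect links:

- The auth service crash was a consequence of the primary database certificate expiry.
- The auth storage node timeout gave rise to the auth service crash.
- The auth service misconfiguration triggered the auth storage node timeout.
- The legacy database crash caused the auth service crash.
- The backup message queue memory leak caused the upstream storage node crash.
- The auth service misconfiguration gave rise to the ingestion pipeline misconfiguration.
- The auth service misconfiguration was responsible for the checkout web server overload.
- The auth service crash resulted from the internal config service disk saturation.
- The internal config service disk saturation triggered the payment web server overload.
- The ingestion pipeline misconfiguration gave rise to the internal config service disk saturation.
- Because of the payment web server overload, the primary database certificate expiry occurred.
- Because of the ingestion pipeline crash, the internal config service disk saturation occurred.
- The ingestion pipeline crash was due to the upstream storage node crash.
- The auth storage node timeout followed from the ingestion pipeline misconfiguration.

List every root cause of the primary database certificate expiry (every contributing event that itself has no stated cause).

the auth service misconfiguration, the backup message queue memory leak

Tracing upstream from the primary database certificate expiry: the primary database certificate expiry ← the payment web server overload ← the internal config service disk saturation ← the ingestion pipeline misconfiguration ← the auth service misconfiguration.
A separate upstream branch: the primary database certificate expiry ← the payment web server overload ← the internal config service disk saturation ← the ingestion pipeline crash ← the upstream storage node crash ← the backup message queue memory leak.
Each of those chain origins has no stated cause.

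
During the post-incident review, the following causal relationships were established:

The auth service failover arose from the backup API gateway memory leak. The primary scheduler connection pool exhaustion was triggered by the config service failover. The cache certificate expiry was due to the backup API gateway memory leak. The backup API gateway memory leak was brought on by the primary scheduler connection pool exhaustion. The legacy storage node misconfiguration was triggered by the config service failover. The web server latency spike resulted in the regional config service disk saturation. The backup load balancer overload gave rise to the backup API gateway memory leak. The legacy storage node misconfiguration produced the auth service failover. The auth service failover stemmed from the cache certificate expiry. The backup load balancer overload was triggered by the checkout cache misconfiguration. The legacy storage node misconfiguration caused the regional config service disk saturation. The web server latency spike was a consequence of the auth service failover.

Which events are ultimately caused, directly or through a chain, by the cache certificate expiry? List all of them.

Direct effects: the auth service failover.
2 steps out: the web server latency spike.
3 steps out: the regional config service disk saturation.
Not reachable from it: the checkout cache misconfiguration, the backup load balancer overload, the config service failover, the primary scheduler connection pool exhaustion, the backup API gateway memory leak, the legacy storage node misconfiguration.

the auth service failover, the regional config service disk saturation, the web server latency spike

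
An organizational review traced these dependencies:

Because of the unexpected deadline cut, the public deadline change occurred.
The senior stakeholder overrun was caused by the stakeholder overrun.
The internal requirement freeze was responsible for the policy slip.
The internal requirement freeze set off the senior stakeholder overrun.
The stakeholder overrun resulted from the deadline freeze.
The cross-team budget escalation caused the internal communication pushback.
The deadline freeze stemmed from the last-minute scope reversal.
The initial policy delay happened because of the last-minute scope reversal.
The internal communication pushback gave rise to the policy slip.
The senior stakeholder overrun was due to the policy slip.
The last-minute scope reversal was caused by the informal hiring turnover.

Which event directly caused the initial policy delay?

the last-minute scope reversal

Upstream contributors include the informal hiring turnover, but only the last-minute scope reversal feeds directly into the initial policy delay.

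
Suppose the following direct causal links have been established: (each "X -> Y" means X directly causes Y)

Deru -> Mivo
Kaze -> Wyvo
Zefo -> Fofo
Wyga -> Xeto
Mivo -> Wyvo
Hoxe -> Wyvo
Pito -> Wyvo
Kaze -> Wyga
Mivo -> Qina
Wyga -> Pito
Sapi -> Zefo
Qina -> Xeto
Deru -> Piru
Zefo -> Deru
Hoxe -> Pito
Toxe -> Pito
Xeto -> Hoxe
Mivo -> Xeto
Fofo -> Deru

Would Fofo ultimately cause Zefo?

Fofo leads to Deru, Mivo, Piru, Qina, Xeto, Hoxe, Pito, Wyvo; Zefo is not among them.

No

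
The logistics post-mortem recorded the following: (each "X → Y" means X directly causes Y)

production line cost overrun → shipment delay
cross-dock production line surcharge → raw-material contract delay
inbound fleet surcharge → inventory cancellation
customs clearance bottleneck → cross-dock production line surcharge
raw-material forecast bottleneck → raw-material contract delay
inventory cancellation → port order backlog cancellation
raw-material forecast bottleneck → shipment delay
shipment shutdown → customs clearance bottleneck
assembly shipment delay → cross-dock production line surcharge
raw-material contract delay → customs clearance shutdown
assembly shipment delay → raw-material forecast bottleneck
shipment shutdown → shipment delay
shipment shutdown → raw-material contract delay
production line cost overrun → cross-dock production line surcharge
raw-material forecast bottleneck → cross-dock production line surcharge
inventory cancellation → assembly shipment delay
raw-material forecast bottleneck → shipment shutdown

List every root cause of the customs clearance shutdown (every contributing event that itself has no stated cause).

Tracing upstream from the customs clearance shutdown: the customs clearance shutdown ← the raw-material contract delay ← the raw-material forecast bottleneck ← the assembly shipment delay ← the inventory cancellation ← the inbound fleet surcharge.
A separate upstream branch: the customs clearance shutdown ← the raw-material contract delay ← the cross-dock production line surcharge ← the production line cost overrun.
Each of those chain origins has no stated cause.

the inbound fleet surcharge, the production line cost overrun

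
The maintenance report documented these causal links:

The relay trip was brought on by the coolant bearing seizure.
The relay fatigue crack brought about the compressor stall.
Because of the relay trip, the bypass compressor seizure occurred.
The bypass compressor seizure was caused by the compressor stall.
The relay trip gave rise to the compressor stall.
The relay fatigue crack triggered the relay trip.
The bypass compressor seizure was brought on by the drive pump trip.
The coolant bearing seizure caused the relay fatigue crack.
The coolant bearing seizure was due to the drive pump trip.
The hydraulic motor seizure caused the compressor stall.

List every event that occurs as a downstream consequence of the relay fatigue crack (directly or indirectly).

Direct effects: the relay trip, the compressor stall.
2 steps out: the bypass compressor seizure.
Not reachable from it: the hydraulic motor seizure, the drive pump trip, the coolant bearing seizure.

the bypass compressor seizure, the compressor stall, the relay trip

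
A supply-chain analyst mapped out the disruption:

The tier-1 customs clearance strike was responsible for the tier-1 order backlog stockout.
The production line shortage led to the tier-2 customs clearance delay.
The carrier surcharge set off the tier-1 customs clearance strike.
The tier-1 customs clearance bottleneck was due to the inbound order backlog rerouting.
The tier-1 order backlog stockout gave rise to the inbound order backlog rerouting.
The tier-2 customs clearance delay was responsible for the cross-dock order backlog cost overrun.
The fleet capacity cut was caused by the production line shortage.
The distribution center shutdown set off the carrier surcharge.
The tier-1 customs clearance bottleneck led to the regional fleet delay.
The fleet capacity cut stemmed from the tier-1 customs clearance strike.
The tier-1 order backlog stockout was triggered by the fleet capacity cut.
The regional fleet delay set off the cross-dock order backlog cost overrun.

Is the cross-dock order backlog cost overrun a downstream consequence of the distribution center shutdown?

Yes

There is a causal chain: the distribution center shutdown → the carrier surcharge → the tier-1 customs clearance strike → the tier-1 order backlog stockout → the inbound order backlog rerouting → the tier-1 customs clearance bottleneck → the regional fleet delay → the cross-dock order backlog cost overrun.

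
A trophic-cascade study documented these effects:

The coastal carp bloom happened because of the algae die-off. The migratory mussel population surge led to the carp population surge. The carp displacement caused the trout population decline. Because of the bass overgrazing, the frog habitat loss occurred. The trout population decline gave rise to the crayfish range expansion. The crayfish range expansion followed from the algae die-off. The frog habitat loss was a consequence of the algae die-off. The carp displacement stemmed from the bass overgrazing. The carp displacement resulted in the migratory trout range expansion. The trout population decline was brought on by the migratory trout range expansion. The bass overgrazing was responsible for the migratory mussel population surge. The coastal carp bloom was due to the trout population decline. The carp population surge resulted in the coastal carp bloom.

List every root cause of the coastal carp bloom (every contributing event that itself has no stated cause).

Tracing upstream from the coastal carp bloom: the coastal carp bloom ← the carp population surge ← the migratory mussel population surge ← the bass overgrazing.
A separate upstream branch: the coastal carp bloom ← the algae die-off.
Each of those chain origins has no stated cause.

the algae die-off, the bass overgrazing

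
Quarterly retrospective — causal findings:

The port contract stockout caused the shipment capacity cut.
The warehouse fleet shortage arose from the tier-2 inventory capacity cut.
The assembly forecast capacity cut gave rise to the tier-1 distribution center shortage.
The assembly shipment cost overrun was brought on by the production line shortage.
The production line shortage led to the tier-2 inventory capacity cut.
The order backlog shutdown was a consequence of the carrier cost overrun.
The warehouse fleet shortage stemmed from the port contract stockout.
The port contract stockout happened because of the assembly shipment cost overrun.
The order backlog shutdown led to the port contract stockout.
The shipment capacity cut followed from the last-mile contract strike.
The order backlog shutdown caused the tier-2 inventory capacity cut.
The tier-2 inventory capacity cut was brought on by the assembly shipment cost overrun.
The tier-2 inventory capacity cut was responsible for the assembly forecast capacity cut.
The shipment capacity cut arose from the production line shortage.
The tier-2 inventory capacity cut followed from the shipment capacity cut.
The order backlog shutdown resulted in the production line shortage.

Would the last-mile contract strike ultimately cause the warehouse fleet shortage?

Yes

There is a causal chain: the last-mile contract strike → the shipment capacity cut → the tier-2 inventory capacity cut → the warehouse fleet shortage.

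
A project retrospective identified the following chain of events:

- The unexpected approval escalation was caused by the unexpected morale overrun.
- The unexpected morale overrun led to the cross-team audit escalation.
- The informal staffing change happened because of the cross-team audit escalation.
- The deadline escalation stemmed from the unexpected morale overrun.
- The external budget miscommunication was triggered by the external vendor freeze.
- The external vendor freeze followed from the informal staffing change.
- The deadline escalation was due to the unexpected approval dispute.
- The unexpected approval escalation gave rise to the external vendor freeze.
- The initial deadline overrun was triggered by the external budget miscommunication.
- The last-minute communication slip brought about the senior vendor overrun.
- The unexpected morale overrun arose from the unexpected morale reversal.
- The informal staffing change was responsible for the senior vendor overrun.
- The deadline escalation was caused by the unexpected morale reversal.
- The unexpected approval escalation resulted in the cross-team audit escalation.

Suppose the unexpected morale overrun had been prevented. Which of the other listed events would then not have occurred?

Downstream of the unexpected morale overrun: the unexpected approval escalation, the cross-team audit escalation, the informal staffing change, the deadline escalation, the external vendor freeze, the senior vendor overrun, the external budget miscommunication, the initial deadline overrun.
Of those, still caused via another path: the deadline escalation, the senior vendor overrun.
The remainder have no surviving cause.

the cross-team audit escalation, the external budget miscommunication, the external vendor freeze, the informal staffing change, the initial deadline overrun, the unexpected approval escalation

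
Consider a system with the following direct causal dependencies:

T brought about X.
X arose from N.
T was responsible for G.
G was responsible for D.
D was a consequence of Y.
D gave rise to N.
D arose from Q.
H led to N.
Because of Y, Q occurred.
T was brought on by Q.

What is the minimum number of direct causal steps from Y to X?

Shortest chain: Y → Q → T → X.

3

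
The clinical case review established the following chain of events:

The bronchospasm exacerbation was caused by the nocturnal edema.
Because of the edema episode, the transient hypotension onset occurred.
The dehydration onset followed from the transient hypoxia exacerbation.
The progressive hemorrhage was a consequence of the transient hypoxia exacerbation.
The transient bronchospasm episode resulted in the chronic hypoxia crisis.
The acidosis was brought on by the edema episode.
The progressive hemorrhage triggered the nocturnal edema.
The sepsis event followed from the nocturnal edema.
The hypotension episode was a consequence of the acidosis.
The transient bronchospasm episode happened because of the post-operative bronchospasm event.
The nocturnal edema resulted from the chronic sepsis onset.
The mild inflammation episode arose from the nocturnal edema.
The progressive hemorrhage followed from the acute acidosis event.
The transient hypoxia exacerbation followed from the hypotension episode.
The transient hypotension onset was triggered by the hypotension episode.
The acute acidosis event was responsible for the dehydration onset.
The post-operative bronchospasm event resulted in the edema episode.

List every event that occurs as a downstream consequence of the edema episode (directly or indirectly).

the acidosis, the bronchospasm exacerbation, the dehydration onset, the hypotension episode, the mild inflammation episode, the nocturnal edema, the progressive hemorrhage, the sepsis event, the transient hypotension onset, the transient hypoxia exacerbation

Direct effects: the acidosis, the transient hypotension onset.
2 steps out: the hypotension episode.
3 steps out: the transient hypoxia exacerbation.
4 steps out: the progressive hemorrhage, the dehydration onset.
5 steps out: the nocturnal edema.
6 steps out: the sepsis event, the bronchospasm exacerbation, the mild inflammation episode.
Not reachable from it: the post-operative bronchospasm event, the transient bronchospasm episode, the chronic hypoxia crisis, the acute acidosis event, the chronic sepsis onset.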